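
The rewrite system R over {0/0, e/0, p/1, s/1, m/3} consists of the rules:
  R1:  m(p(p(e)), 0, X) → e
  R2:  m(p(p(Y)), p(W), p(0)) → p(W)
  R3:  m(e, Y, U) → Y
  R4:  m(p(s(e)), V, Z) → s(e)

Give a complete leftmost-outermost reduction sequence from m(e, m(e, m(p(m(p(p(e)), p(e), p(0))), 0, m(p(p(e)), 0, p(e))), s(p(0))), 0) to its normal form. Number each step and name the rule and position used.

1. m(e, m(e, m(p(m(p(p(e)), p(e), p(0))), 0, m(p(p(e)), 0, p(e))), s(p(0))), 0)  →  m(e, m(p(m(p(p(e)), p(e), p(0))), 0, m(p(p(e)), 0, p(e))), s(p(0)))   [R3 at ε]
2. m(e, m(p(m(p(p(e)), p(e), p(0))), 0, m(p(p(e)), 0, p(e))), s(p(0)))  →  m(p(m(p(p(e)), p(e), p(0))), 0, m(p(p(e)), 0, p(e)))   [R3 at ε]
3. m(p(m(p(p(e)), p(e), p(0))), 0, m(p(p(e)), 0, p(e)))  →  m(p(p(e)), 0, m(p(p(e)), 0, p(e)))   [R2 at 1.1]
4. m(p(p(e)), 0, m(p(p(e)), 0, p(e)))  →  e   [R1 at ε]

e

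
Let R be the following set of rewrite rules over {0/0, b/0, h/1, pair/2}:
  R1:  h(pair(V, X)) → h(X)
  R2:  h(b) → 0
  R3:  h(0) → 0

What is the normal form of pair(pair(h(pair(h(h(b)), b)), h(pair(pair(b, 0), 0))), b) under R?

1. pair(pair(h(pair(h(h(b)), b)), h(pair(pair(b, 0), 0))), b)  →  pair(pair(h(b), h(pair(pair(b, 0), 0))), b)   [R1 at 1.1]
2. pair(pair(h(b), h(pair(pair(b, 0), 0))), b)  →  pair(pair(0, h(pair(pair(b, 0), 0))), b)   [R2 at 1.1]
3. pair(pair(0, h(pair(pair(b, 0), 0))), b)  →  pair(pair(0, h(0)), b)   [R1 at 1.2]
4. pair(pair(0, h(0)), b)  →  pair(pair(0, 0), b)   [R3 at 1.2]

pair(pair(0, 0), b)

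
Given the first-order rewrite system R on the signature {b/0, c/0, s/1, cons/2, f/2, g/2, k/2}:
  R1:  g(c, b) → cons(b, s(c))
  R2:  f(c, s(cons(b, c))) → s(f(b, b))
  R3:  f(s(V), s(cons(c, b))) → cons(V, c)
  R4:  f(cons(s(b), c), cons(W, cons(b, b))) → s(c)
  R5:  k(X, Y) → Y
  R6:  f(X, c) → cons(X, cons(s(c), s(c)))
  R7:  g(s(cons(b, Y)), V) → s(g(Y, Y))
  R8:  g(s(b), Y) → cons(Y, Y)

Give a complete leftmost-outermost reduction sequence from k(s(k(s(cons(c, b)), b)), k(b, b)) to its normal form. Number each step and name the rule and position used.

1. k(s(k(s(cons(c, b)), b)), k(b, b))  →  k(b, b)   [R5 at ε]
2. k(b, b)  →  b   [R5 at ε]

b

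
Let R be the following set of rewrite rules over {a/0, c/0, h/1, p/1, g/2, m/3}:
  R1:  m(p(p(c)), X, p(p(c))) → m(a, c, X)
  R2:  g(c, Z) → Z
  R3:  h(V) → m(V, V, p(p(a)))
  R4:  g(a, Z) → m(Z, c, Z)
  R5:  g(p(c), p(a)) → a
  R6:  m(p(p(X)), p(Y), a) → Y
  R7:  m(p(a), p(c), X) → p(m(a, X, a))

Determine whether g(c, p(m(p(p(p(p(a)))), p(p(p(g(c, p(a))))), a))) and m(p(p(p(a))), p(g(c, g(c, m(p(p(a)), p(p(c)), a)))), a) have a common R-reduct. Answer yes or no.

no — NF(t₁) = p(p(p(p(a)))), NF(t₂) = p(c)

Reduce t₁ = g(c, p(m(p(p(p(p(a)))), p(p(p(g(c, p(a))))), a))):
1. g(c, p(m(p(p(p(p(a)))), p(p(p(g(c, p(a))))), a)))  →  p(m(p(p(p(p(a)))), p(p(p(g(c, p(a))))), a))   [R2 at ε]
2. p(m(p(p(p(p(a)))), p(p(p(g(c, p(a))))), a))  →  p(p(p(g(c, p(a)))))   [R6 at 1]
3. p(p(p(g(c, p(a)))))  →  p(p(p(p(a))))   [R2 at 1.1.1]

Reduce t₂ = m(p(p(p(a))), p(g(c, g(c, m(p(p(a)), p(p(c)), a)))), a):
1. m(p(p(p(a))), p(g(c, g(c, m(p(p(a)), p(p(c)), a)))), a)  →  g(c, g(c, m(p(p(a)), p(p(c)), a)))   [R6 at ε]
2. g(c, g(c, m(p(p(a)), p(p(c)), a)))  →  g(c, m(p(p(a)), p(p(c)), a))   [R2 at ε]
3. g(c, m(p(p(a)), p(p(c)), a))  →  m(p(p(a)), p(p(c)), a)   [R2 at ε]
4. m(p(p(a)), p(p(c)), a)  →  p(c)   [R6 at ε]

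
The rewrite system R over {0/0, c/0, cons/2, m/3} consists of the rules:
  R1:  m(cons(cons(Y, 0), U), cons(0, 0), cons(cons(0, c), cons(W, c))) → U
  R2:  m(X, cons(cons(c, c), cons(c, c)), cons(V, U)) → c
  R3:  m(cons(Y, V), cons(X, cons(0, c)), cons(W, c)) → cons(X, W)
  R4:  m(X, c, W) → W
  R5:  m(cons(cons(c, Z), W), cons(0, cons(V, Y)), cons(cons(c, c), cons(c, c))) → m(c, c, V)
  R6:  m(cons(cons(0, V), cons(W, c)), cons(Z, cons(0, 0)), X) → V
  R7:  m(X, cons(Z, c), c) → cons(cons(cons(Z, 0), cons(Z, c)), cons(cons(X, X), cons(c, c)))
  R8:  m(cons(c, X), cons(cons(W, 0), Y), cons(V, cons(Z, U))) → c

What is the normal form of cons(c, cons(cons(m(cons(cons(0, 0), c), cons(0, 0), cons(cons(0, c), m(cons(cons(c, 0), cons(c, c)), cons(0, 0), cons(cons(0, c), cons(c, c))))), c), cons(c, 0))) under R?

1. cons(c, cons(cons(m(cons(cons(0, 0), c), cons(0, 0), cons(cons(0, c), m(cons(cons(c, 0), cons(c, c)), cons(0, 0), cons(cons(0, c), cons(c, c))))), c), cons(c, 0)))  →  cons(c, cons(cons(m(cons(cons(0, 0), c), cons(0, 0), cons(cons(0, c), cons(c, c))), c), cons(c, 0)))   [R1 at 2.1.1.3.2]
2. cons(c, cons(cons(m(cons(cons(0, 0), c), cons(0, 0), cons(cons(0, c), cons(c, c))), c), cons(c, 0)))  →  cons(c, cons(cons(c, c), cons(c, 0)))   [R1 at 2.1.1]

cons(c, cons(cons(c, c), cons(c, 0)))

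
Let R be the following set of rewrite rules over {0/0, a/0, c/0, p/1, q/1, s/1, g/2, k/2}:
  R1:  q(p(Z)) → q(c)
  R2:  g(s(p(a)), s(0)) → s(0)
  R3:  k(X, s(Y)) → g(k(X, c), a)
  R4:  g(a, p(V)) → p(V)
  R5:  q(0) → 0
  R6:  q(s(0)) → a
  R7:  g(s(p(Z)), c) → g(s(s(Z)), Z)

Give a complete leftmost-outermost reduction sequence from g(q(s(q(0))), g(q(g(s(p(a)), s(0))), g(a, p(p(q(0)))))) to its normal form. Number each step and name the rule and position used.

p(p(0))

1. g(q(s(q(0))), g(q(g(s(p(a)), s(0))), g(a, p(p(q(0))))))  →  g(q(s(0)), g(q(g(s(p(a)), s(0))), g(a, p(p(q(0))))))   [R5 at 1.1.1]
2. g(q(s(0)), g(q(g(s(p(a)), s(0))), g(a, p(p(q(0))))))  →  g(a, g(q(g(s(p(a)), s(0))), g(a, p(p(q(0))))))   [R6 at 1]
3. g(a, g(q(g(s(p(a)), s(0))), g(a, p(p(q(0))))))  →  g(a, g(q(s(0)), g(a, p(p(q(0))))))   [R2 at 2.1.1]
4. g(a, g(q(s(0)), g(a, p(p(q(0))))))  →  g(a, g(a, g(a, p(p(q(0))))))   [R6 at 2.1]
5. g(a, g(a, g(a, p(p(q(0))))))  →  g(a, g(a, p(p(q(0)))))   [R4 at 2.2]
6. g(a, g(a, p(p(q(0)))))  →  g(a, p(p(q(0))))   [R4 at 2]
7. g(a, p(p(q(0))))  →  p(p(q(0)))   [R4 at ε]
8. p(p(q(0)))  →  p(p(0))   [R5 at 1.1]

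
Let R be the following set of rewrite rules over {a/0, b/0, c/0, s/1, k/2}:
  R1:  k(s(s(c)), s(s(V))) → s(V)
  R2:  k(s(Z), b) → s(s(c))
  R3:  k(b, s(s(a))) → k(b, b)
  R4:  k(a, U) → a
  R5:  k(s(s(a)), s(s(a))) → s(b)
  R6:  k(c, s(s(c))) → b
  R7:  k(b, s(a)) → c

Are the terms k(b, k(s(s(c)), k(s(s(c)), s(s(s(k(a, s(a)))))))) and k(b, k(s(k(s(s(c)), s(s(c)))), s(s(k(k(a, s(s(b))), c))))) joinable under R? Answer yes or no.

Reduce t₁ = k(b, k(s(s(c)), k(s(s(c)), s(s(s(k(a, s(a)))))))):
1. k(b, k(s(s(c)), k(s(s(c)), s(s(s(k(a, s(a))))))))  →  k(b, k(s(s(c)), s(s(k(a, s(a))))))   [R1 at 2.2]
2. k(b, k(s(s(c)), s(s(k(a, s(a))))))  →  k(b, s(k(a, s(a))))   [R1 at 2]
3. k(b, s(k(a, s(a))))  →  k(b, s(a))   [R4 at 2.1]
4. k(b, s(a))  →  c   [R7 at ε]

Reduce t₂ = k(b, k(s(k(s(s(c)), s(s(c)))), s(s(k(k(a, s(s(b))), c))))):
1. k(b, k(s(k(s(s(c)), s(s(c)))), s(s(k(k(a, s(s(b))), c)))))  →  k(b, k(s(s(c)), s(s(k(k(a, s(s(b))), c)))))   [R1 at 2.1.1]
2. k(b, k(s(s(c)), s(s(k(k(a, s(s(b))), c)))))  →  k(b, s(k(k(a, s(s(b))), c)))   [R1 at 2]
3. k(b, s(k(k(a, s(s(b))), c)))  →  k(b, s(k(a, c)))   [R4 at 2.1.1]
4. k(b, s(k(a, c)))  →  k(b, s(a))   [R4 at 2.1]
5. k(b, s(a))  →  c   [R7 at ε]

yes — NF(t₁) = c, NF(t₂) = c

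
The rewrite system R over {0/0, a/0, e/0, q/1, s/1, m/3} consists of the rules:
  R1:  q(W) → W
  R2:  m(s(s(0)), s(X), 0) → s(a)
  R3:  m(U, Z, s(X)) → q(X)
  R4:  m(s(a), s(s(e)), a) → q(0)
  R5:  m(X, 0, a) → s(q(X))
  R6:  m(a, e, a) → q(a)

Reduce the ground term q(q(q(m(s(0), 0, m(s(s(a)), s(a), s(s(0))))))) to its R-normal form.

0

1. q(q(q(m(s(0), 0, m(s(s(a)), s(a), s(s(0)))))))  →  q(q(m(s(0), 0, m(s(s(a)), s(a), s(s(0))))))   [R1 at ε]
2. q(q(m(s(0), 0, m(s(s(a)), s(a), s(s(0))))))  →  q(m(s(0), 0, m(s(s(a)), s(a), s(s(0)))))   [R1 at ε]
3. q(m(s(0), 0, m(s(s(a)), s(a), s(s(0)))))  →  m(s(0), 0, m(s(s(a)), s(a), s(s(0))))   [R1 at ε]
4. m(s(0), 0, m(s(s(a)), s(a), s(s(0))))  →  m(s(0), 0, q(s(0)))   [R3 at 3]
5. m(s(0), 0, q(s(0)))  →  m(s(0), 0, s(0))   [R1 at 3]
6. m(s(0), 0, s(0))  →  q(0)   [R3 at ε]
7. q(0)  →  0   [R1 at ε]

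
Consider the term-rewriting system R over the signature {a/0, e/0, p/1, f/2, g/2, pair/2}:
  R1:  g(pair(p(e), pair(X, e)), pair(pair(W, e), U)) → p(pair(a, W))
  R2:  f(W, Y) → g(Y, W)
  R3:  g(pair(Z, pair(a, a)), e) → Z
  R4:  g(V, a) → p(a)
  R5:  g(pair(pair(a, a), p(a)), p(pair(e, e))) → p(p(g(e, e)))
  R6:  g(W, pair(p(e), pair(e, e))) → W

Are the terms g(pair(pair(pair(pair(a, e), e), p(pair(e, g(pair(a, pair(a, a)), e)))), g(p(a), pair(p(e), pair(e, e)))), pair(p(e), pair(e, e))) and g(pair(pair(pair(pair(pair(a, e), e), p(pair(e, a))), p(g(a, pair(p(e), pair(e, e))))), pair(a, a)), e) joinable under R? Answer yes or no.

yes — NF(t₁) = pair(pair(pair(pair(a, e), e), p(pair(e, a))), p(a)), NF(t₂) = pair(pair(pair(pair(a, e), e), p(pair(e, a))), p(a))

Reduce t₁ = g(pair(pair(pair(pair(a, e), e), p(pair(e, g(pair(a, pair(a, a)), e)))), g(p(a), pair(p(e), pair(e, e)))), pair(p(e), pair(e, e))):
1. g(pair(pair(pair(pair(a, e), e), p(pair(e, g(pair(a, pair(a, a)), e)))), g(p(a), pair(p(e), pair(e, e)))), pair(p(e), pair(e, e)))  →  pair(pair(pair(pair(a, e), e), p(pair(e, g(pair(a, pair(a, a)), e)))), g(p(a), pair(p(e), pair(e, e))))   [R6 at ε]
2. pair(pair(pair(pair(a, e), e), p(pair(e, g(pair(a, pair(a, a)), e)))), g(p(a), pair(p(e), pair(e, e))))  →  pair(pair(pair(pair(a, e), e), p(pair(e, a))), g(p(a), pair(p(e), pair(e, e))))   [R3 at 1.2.1.2]
3. pair(pair(pair(pair(a, e), e), p(pair(e, a))), g(p(a), pair(p(e), pair(e, e))))  →  pair(pair(pair(pair(a, e), e), p(pair(e, a))), p(a))   [R6 at 2]

Reduce t₂ = g(pair(pair(pair(pair(pair(a, e), e), p(pair(e, a))), p(g(a, pair(p(e), pair(e, e))))), pair(a, a)), e):
1. g(pair(pair(pair(pair(pair(a, e), e), p(pair(e, a))), p(g(a, pair(p(e), pair(e, e))))), pair(a, a)), e)  →  pair(pair(pair(pair(a, e), e), p(pair(e, a))), p(g(a, pair(p(e), pair(e, e)))))   [R3 at ε]
2. pair(pair(pair(pair(a, e), e), p(pair(e, a))), p(g(a, pair(p(e), pair(e, e)))))  →  pair(pair(pair(pair(a, e), e), p(pair(e, a))), p(a))   [R6 at 2.1]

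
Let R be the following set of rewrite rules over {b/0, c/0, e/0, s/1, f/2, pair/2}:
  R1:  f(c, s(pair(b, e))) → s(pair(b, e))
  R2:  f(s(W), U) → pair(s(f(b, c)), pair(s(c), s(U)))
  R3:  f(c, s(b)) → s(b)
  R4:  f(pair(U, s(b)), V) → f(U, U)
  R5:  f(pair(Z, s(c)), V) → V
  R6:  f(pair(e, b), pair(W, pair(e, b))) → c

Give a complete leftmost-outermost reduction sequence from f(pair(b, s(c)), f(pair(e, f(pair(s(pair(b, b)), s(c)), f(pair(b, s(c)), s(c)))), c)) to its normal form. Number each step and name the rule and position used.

1. f(pair(b, s(c)), f(pair(e, f(pair(s(pair(b, b)), s(c)), f(pair(b, s(c)), s(c)))), c))  →  f(pair(e, f(pair(s(pair(b, b)), s(c)), f(pair(b, s(c)), s(c)))), c)   [R5 at ε]
2. f(pair(e, f(pair(s(pair(b, b)), s(c)), f(pair(b, s(c)), s(c)))), c)  →  f(pair(e, f(pair(b, s(c)), s(c))), c)   [R5 at 1.2]
3. f(pair(e, f(pair(b, s(c)), s(c))), c)  →  f(pair(e, s(c)), c)   [R5 at 1.2]
4. f(pair(e, s(c)), c)  →  c   [R5 at ε]

c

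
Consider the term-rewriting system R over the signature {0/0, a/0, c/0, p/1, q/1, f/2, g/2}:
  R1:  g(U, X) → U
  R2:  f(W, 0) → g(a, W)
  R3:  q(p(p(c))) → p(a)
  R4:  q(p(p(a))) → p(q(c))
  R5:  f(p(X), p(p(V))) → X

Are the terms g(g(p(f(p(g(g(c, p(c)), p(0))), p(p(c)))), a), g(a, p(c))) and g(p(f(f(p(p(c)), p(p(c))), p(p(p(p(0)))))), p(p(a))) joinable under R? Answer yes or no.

yes — NF(t₁) = p(c), NF(t₂) = p(c)

Reduce t₁ = g(g(p(f(p(g(g(c, p(c)), p(0))), p(p(c)))), a), g(a, p(c))):
1. g(g(p(f(p(g(g(c, p(c)), p(0))), p(p(c)))), a), g(a, p(c)))  →  g(p(f(p(g(g(c, p(c)), p(0))), p(p(c)))), a)   [R1 at ε]
2. g(p(f(p(g(g(c, p(c)), p(0))), p(p(c)))), a)  →  p(f(p(g(g(c, p(c)), p(0))), p(p(c))))   [R1 at ε]
3. p(f(p(g(g(c, p(c)), p(0))), p(p(c))))  →  p(g(g(c, p(c)), p(0)))   [R5 at 1]
4. p(g(g(c, p(c)), p(0)))  →  p(g(c, p(c)))   [R1 at 1]
5. p(g(c, p(c)))  →  p(c)   [R1 at 1]

Reduce t₂ = g(p(f(f(p(p(c)), p(p(c))), p(p(p(p(0)))))), p(p(a))):
1. g(p(f(f(p(p(c)), p(p(c))), p(p(p(p(0)))))), p(p(a)))  →  p(f(f(p(p(c)), p(p(c))), p(p(p(p(0))))))   [R1 at ε]
2. p(f(f(p(p(c)), p(p(c))), p(p(p(p(0))))))  →  p(f(p(c), p(p(p(p(0))))))   [R5 at 1.1]
3. p(f(p(c), p(p(p(p(0))))))  →  p(c)   [R5 at 1]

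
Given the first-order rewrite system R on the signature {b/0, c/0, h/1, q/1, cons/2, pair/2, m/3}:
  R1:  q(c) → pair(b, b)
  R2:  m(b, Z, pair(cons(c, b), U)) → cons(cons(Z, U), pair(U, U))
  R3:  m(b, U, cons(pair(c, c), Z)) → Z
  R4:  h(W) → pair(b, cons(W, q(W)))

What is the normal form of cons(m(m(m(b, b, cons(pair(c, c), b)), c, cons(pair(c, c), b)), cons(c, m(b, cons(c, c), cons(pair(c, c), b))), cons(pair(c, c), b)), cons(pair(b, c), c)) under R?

1. cons(m(m(m(b, b, cons(pair(c, c), b)), c, cons(pair(c, c), b)), cons(c, m(b, cons(c, c), cons(pair(c, c), b))), cons(pair(c, c), b)), cons(pair(b, c), c))  →  cons(m(m(b, c, cons(pair(c, c), b)), cons(c, m(b, cons(c, c), cons(pair(c, c), b))), cons(pair(c, c), b)), cons(pair(b, c), c))   [R3 at 1.1.1]
2. cons(m(m(b, c, cons(pair(c, c), b)), cons(c, m(b, cons(c, c), cons(pair(c, c), b))), cons(pair(c, c), b)), cons(pair(b, c), c))  →  cons(m(b, cons(c, m(b, cons(c, c), cons(pair(c, c), b))), cons(pair(c, c), b)), cons(pair(b, c), c))   [R3 at 1.1]
3. cons(m(b, cons(c, m(b, cons(c, c), cons(pair(c, c), b))), cons(pair(c, c), b)), cons(pair(b, c), c))  →  cons(b, cons(pair(b, c), c))   [R3 at 1]

cons(b, cons(pair(b, c), c))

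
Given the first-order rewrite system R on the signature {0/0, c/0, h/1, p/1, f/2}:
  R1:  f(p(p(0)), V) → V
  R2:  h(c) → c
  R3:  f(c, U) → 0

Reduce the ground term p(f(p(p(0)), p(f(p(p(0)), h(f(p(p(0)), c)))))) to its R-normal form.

p(p(c))

1. p(f(p(p(0)), p(f(p(p(0)), h(f(p(p(0)), c))))))  →  p(p(f(p(p(0)), h(f(p(p(0)), c)))))   [R1 at 1]
2. p(p(f(p(p(0)), h(f(p(p(0)), c)))))  →  p(p(h(f(p(p(0)), c))))   [R1 at 1.1]
3. p(p(h(f(p(p(0)), c))))  →  p(p(h(c)))   [R1 at 1.1.1]
4. p(p(h(c)))  →  p(p(c))   [R2 at 1.1]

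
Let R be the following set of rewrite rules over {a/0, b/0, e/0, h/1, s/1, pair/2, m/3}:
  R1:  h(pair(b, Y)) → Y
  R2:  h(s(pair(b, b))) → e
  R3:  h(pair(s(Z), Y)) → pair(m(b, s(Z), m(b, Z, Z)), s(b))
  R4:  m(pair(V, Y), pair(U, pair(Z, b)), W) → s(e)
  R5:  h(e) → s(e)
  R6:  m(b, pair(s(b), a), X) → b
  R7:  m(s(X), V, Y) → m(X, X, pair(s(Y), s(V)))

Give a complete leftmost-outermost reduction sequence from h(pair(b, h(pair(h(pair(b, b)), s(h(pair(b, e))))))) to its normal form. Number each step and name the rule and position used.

s(e)

1. h(pair(b, h(pair(h(pair(b, b)), s(h(pair(b, e)))))))  →  h(pair(h(pair(b, b)), s(h(pair(b, e)))))   [R1 at ε]
2. h(pair(h(pair(b, b)), s(h(pair(b, e)))))  →  h(pair(b, s(h(pair(b, e)))))   [R1 at 1.1]
3. h(pair(b, s(h(pair(b, e)))))  →  s(h(pair(b, e)))   [R1 at ε]
4. s(h(pair(b, e)))  →  s(e)   [R1 at 1]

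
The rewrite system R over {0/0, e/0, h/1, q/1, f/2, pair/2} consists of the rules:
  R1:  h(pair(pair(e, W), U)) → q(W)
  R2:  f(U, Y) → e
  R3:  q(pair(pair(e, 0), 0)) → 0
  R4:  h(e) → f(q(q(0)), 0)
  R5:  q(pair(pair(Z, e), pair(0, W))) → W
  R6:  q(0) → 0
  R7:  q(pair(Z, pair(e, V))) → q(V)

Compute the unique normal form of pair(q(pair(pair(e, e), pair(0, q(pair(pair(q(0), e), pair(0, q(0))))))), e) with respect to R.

pair(0, e)

1. pair(q(pair(pair(e, e), pair(0, q(pair(pair(q(0), e), pair(0, q(0))))))), e)  →  pair(q(pair(pair(q(0), e), pair(0, q(0)))), e)   [R5 at 1]
2. pair(q(pair(pair(q(0), e), pair(0, q(0)))), e)  →  pair(q(0), e)   [R5 at 1]
3. pair(q(0), e)  →  pair(0, e)   [R6 at 1]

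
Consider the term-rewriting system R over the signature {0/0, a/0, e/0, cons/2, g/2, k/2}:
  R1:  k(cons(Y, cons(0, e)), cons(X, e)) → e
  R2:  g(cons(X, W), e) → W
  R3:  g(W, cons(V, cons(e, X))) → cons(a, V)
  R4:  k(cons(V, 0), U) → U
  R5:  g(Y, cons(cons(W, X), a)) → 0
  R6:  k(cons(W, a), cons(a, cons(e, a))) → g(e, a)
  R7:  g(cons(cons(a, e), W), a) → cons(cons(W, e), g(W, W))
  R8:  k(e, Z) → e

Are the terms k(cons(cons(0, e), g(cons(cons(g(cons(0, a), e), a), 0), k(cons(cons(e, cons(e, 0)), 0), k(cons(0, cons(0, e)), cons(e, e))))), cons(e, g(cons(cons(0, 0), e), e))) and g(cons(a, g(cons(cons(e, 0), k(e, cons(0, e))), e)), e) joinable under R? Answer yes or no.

Reduce t₁ = k(cons(cons(0, e), g(cons(cons(g(cons(0, a), e), a), 0), k(cons(cons(e, cons(e, 0)), 0), k(cons(0, cons(0, e)), cons(e, e))))), cons(e, g(cons(cons(0, 0), e), e))):
1. k(cons(cons(0, e), g(cons(cons(g(cons(0, a), e), a), 0), k(cons(cons(e, cons(e, 0)), 0), k(cons(0, cons(0, e)), cons(e, e))))), cons(e, g(cons(cons(0, 0), e), e)))  →  k(cons(cons(0, e), g(cons(cons(a, a), 0), k(cons(cons(e, cons(e, 0)), 0), k(cons(0, cons(0, e)), cons(e, e))))), cons(e, g(cons(cons(0, 0), e), e)))   [R2 at 1.2.1.1.1]
2. k(cons(cons(0, e), g(cons(cons(a, a), 0), k(cons(cons(e, cons(e, 0)), 0), k(cons(0, cons(0, e)), cons(e, e))))), cons(e, g(cons(cons(0, 0), e), e)))  →  k(cons(cons(0, e), g(cons(cons(a, a), 0), k(cons(0, cons(0, e)), cons(e, e)))), cons(e, g(cons(cons(0, 0), e), e)))   [R4 at 1.2.2]
3. k(cons(cons(0, e), g(cons(cons(a, a), 0), k(cons(0, cons(0, e)), cons(e, e)))), cons(e, g(cons(cons(0, 0), e), e)))  →  k(cons(cons(0, e), g(cons(cons(a, a), 0), e)), cons(e, g(cons(cons(0, 0), e), e)))   [R1 at 1.2.2]
4. k(cons(cons(0, e), g(cons(cons(a, a), 0), e)), cons(e, g(cons(cons(0, 0), e), e)))  →  k(cons(cons(0, e), 0), cons(e, g(cons(cons(0, 0), e), e)))   [R2 at 1.2]
5. k(cons(cons(0, e), 0), cons(e, g(cons(cons(0, 0), e), e)))  →  cons(e, g(cons(cons(0, 0), e), e))   [R4 at ε]
6. cons(e, g(cons(cons(0, 0), e), e))  →  cons(e, e)   [R2 at 2]

Reduce t₂ = g(cons(a, g(cons(cons(e, 0), k(e, cons(0, e))), e)), e):
1. g(cons(a, g(cons(cons(e, 0), k(e, cons(0, e))), e)), e)  →  g(cons(cons(e, 0), k(e, cons(0, e))), e)   [R2 at ε]
2. g(cons(cons(e, 0), k(e, cons(0, e))), e)  →  k(e, cons(0, e))   [R2 at ε]
3. k(e, cons(0, e))  →  e   [R8 at ε]

no — NF(t₁) = cons(e, e), NF(t₂) = e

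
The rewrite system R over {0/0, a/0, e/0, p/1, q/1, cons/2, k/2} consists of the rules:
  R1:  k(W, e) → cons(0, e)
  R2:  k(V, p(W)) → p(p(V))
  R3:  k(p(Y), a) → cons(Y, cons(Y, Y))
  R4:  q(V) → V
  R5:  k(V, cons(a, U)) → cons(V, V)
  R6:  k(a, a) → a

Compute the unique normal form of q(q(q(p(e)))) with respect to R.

p(e)

1. q(q(q(p(e))))  →  q(q(p(e)))   [R4 at ε]
2. q(q(p(e)))  →  q(p(e))   [R4 at ε]
3. q(p(e))  →  p(e)   [R4 at ε]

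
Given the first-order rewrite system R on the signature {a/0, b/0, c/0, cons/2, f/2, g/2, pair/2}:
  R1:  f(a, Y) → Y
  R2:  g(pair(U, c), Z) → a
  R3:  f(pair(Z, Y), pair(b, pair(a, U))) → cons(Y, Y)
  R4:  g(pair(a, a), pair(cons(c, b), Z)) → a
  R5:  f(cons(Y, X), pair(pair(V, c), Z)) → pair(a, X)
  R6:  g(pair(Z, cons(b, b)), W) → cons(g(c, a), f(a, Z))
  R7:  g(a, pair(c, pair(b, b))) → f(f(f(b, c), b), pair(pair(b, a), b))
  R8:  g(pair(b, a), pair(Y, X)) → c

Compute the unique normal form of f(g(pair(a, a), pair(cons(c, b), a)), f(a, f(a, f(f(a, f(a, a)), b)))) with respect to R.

b

1. f(g(pair(a, a), pair(cons(c, b), a)), f(a, f(a, f(f(a, f(a, a)), b))))  →  f(a, f(a, f(a, f(f(a, f(a, a)), b))))   [R4 at 1]
2. f(a, f(a, f(a, f(f(a, f(a, a)), b))))  →  f(a, f(a, f(f(a, f(a, a)), b)))   [R1 at ε]
3. f(a, f(a, f(f(a, f(a, a)), b)))  →  f(a, f(f(a, f(a, a)), b))   [R1 at ε]
4. f(a, f(f(a, f(a, a)), b))  →  f(f(a, f(a, a)), b)   [R1 at ε]
5. f(f(a, f(a, a)), b)  →  f(f(a, a), b)   [R1 at 1]
6. f(f(a, a), b)  →  f(a, b)   [R1 at 1]
7. f(a, b)  →  b   [R1 at ε]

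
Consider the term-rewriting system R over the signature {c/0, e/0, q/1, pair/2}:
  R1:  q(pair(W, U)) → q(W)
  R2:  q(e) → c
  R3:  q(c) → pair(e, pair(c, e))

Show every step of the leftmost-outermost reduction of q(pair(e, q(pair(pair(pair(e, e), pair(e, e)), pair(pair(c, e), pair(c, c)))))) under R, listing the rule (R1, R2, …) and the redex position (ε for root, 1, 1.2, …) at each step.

c

1. q(pair(e, q(pair(pair(pair(e, e), pair(e, e)), pair(pair(c, e), pair(c, c))))))  →  q(e)   [R1 at ε]
2. q(e)  →  c   [R2 at ε]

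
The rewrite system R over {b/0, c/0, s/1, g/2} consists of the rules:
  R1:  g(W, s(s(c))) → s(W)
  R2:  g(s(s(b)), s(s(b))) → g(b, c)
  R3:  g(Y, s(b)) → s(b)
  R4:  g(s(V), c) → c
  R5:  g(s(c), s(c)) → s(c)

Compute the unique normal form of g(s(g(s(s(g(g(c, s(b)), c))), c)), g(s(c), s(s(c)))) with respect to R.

1. g(s(g(s(s(g(g(c, s(b)), c))), c)), g(s(c), s(s(c))))  →  g(s(c), g(s(c), s(s(c))))   [R4 at 1.1]
2. g(s(c), g(s(c), s(s(c))))  →  g(s(c), s(s(c)))   [R1 at 2]
3. g(s(c), s(s(c)))  →  s(s(c))   [R1 at ε]

s(s(c))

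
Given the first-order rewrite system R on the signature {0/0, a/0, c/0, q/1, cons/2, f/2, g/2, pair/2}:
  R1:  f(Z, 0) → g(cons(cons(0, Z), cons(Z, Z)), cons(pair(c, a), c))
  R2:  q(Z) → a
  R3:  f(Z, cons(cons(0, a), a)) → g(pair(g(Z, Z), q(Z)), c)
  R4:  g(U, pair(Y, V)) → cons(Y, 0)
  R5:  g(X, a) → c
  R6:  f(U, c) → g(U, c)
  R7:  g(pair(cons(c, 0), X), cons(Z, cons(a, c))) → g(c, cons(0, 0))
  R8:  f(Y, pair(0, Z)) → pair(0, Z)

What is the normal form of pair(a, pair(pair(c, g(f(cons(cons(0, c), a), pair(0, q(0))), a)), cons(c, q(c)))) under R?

pair(a, pair(pair(c, c), cons(c, a)))

1. pair(a, pair(pair(c, g(f(cons(cons(0, c), a), pair(0, q(0))), a)), cons(c, q(c))))  →  pair(a, pair(pair(c, c), cons(c, q(c))))   [R5 at 2.1.2]
2. pair(a, pair(pair(c, c), cons(c, q(c))))  →  pair(a, pair(pair(c, c), cons(c, a)))   [R2 at 2.2.2]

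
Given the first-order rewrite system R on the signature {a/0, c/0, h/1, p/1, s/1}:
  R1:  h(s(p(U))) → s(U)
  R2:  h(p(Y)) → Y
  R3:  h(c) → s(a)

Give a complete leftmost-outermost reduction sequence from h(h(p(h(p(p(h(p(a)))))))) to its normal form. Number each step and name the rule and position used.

a

1. h(h(p(h(p(p(h(p(a))))))))  →  h(h(p(p(h(p(a))))))   [R2 at 1]
2. h(h(p(p(h(p(a))))))  →  h(p(h(p(a))))   [R2 at 1]
3. h(p(h(p(a))))  →  h(p(a))   [R2 at ε]
4. h(p(a))  →  a   [R2 at ε]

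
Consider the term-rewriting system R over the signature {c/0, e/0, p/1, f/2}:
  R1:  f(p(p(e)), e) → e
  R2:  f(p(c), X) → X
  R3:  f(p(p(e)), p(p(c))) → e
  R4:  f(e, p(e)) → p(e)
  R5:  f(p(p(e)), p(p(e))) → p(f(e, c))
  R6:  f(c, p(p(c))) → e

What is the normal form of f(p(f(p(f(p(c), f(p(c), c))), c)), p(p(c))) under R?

1. f(p(f(p(f(p(c), f(p(c), c))), c)), p(p(c)))  →  f(p(f(p(f(p(c), c)), c)), p(p(c)))   [R2 at 1.1.1.1]
2. f(p(f(p(f(p(c), c)), c)), p(p(c)))  →  f(p(f(p(c), c)), p(p(c)))   [R2 at 1.1.1.1]
3. f(p(f(p(c), c)), p(p(c)))  →  f(p(c), p(p(c)))   [R2 at 1.1]
4. f(p(c), p(p(c)))  →  p(p(c))   [R2 at ε]

p(p(c))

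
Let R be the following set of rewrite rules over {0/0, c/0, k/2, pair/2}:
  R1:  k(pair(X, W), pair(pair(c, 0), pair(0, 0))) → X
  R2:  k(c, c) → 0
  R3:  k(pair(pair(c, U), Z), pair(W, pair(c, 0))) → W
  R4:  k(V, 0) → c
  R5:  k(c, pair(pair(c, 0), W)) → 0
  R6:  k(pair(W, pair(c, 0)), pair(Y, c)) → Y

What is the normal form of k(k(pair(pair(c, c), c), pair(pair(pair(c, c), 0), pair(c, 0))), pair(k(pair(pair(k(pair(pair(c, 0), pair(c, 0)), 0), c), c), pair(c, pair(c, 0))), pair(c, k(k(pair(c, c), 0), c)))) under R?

c

1. k(k(pair(pair(c, c), c), pair(pair(pair(c, c), 0), pair(c, 0))), pair(k(pair(pair(k(pair(pair(c, 0), pair(c, 0)), 0), c), c), pair(c, pair(c, 0))), pair(c, k(k(pair(c, c), 0), c))))  →  k(pair(pair(c, c), 0), pair(k(pair(pair(k(pair(pair(c, 0), pair(c, 0)), 0), c), c), pair(c, pair(c, 0))), pair(c, k(k(pair(c, c), 0), c))))   [R3 at 1]
2. k(pair(pair(c, c), 0), pair(k(pair(pair(k(pair(pair(c, 0), pair(c, 0)), 0), c), c), pair(c, pair(c, 0))), pair(c, k(k(pair(c, c), 0), c))))  →  k(pair(pair(c, c), 0), pair(k(pair(pair(c, c), c), pair(c, pair(c, 0))), pair(c, k(k(pair(c, c), 0), c))))   [R4 at 2.1.1.1.1]
3. k(pair(pair(c, c), 0), pair(k(pair(pair(c, c), c), pair(c, pair(c, 0))), pair(c, k(k(pair(c, c), 0), c))))  →  k(pair(pair(c, c), 0), pair(c, pair(c, k(k(pair(c, c), 0), c))))   [R3 at 2.1]
4. k(pair(pair(c, c), 0), pair(c, pair(c, k(k(pair(c, c), 0), c))))  →  k(pair(pair(c, c), 0), pair(c, pair(c, k(c, c))))   [R4 at 2.2.2.1]
5. k(pair(pair(c, c), 0), pair(c, pair(c, k(c, c))))  →  k(pair(pair(c, c), 0), pair(c, pair(c, 0)))   [R2 at 2.2.2]
6. k(pair(pair(c, c), 0), pair(c, pair(c, 0)))  →  c   [R3 at ε]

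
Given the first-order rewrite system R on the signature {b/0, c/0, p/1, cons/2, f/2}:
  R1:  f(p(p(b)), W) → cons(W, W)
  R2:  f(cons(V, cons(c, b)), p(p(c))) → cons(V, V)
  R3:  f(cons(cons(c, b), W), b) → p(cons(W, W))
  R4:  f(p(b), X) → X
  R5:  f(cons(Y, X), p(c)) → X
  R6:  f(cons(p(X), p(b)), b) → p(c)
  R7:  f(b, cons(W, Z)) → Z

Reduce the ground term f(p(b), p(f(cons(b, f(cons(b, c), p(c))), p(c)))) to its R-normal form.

1. f(p(b), p(f(cons(b, f(cons(b, c), p(c))), p(c))))  →  p(f(cons(b, f(cons(b, c), p(c))), p(c)))   [R4 at ε]
2. p(f(cons(b, f(cons(b, c), p(c))), p(c)))  →  p(f(cons(b, c), p(c)))   [R5 at 1]
3. p(f(cons(b, c), p(c)))  →  p(c)   [R5 at 1]

p(c)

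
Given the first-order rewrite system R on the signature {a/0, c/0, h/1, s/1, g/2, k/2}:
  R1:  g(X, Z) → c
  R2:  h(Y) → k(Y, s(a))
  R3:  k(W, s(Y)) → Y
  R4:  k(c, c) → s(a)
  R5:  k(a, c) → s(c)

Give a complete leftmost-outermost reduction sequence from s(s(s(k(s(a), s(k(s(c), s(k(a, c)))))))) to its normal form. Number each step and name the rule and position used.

s(s(s(s(c))))

1. s(s(s(k(s(a), s(k(s(c), s(k(a, c))))))))  →  s(s(s(k(s(c), s(k(a, c))))))   [R3 at 1.1.1]
2. s(s(s(k(s(c), s(k(a, c))))))  →  s(s(s(k(a, c))))   [R3 at 1.1.1]
3. s(s(s(k(a, c))))  →  s(s(s(s(c))))   [R5 at 1.1.1]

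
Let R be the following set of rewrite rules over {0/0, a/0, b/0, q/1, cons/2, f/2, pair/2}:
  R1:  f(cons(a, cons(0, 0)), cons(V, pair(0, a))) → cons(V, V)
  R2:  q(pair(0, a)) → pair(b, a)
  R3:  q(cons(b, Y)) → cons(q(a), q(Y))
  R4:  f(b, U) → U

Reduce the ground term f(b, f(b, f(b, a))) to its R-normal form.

a

1. f(b, f(b, f(b, a)))  →  f(b, f(b, a))   [R4 at ε]
2. f(b, f(b, a))  →  f(b, a)   [R4 at ε]
3. f(b, a)  →  a   [R4 at ε]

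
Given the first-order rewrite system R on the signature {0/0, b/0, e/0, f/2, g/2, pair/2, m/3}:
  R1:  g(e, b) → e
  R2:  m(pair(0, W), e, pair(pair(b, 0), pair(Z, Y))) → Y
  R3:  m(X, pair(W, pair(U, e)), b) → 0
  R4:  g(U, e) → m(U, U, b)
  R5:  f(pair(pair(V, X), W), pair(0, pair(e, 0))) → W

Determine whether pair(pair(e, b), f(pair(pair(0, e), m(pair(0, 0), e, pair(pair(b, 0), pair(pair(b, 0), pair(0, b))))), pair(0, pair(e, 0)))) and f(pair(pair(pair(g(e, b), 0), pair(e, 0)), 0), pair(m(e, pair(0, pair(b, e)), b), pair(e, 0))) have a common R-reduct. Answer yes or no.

no — NF(t₁) = pair(pair(e, b), pair(0, b)), NF(t₂) = 0

Reduce t₁ = pair(pair(e, b), f(pair(pair(0, e), m(pair(0, 0), e, pair(pair(b, 0), pair(pair(b, 0), pair(0, b))))), pair(0, pair(e, 0)))):
1. pair(pair(e, b), f(pair(pair(0, e), m(pair(0, 0), e, pair(pair(b, 0), pair(pair(b, 0), pair(0, b))))), pair(0, pair(e, 0))))  →  pair(pair(e, b), m(pair(0, 0), e, pair(pair(b, 0), pair(pair(b, 0), pair(0, b)))))   [R5 at 2]
2. pair(pair(e, b), m(pair(0, 0), e, pair(pair(b, 0), pair(pair(b, 0), pair(0, b)))))  →  pair(pair(e, b), pair(0, b))   [R2 at 2]

Reduce t₂ = f(pair(pair(pair(g(e, b), 0), pair(e, 0)), 0), pair(m(e, pair(0, pair(b, e)), b), pair(e, 0))):
1. f(pair(pair(pair(g(e, b), 0), pair(e, 0)), 0), pair(m(e, pair(0, pair(b, e)), b), pair(e, 0)))  →  f(pair(pair(pair(e, 0), pair(e, 0)), 0), pair(m(e, pair(0, pair(b, e)), b), pair(e, 0)))   [R1 at 1.1.1.1]
2. f(pair(pair(pair(e, 0), pair(e, 0)), 0), pair(m(e, pair(0, pair(b, e)), b), pair(e, 0)))  →  f(pair(pair(pair(e, 0), pair(e, 0)), 0), pair(0, pair(e, 0)))   [R3 at 2.1]
3. f(pair(pair(pair(e, 0), pair(e, 0)), 0), pair(0, pair(e, 0)))  →  0   [R5 at ε]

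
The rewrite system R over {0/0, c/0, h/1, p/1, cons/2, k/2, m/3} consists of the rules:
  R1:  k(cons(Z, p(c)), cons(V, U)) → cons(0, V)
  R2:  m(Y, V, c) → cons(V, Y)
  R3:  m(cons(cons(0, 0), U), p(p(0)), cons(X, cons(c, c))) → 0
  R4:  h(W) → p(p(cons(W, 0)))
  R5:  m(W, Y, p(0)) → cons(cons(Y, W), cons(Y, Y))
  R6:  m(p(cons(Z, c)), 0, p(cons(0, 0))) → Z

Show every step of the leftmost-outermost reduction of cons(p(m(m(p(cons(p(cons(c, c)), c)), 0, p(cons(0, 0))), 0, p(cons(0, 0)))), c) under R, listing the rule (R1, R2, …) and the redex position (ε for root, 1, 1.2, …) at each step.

1. cons(p(m(m(p(cons(p(cons(c, c)), c)), 0, p(cons(0, 0))), 0, p(cons(0, 0)))), c)  →  cons(p(m(p(cons(c, c)), 0, p(cons(0, 0)))), c)   [R6 at 1.1.1]
2. cons(p(m(p(cons(c, c)), 0, p(cons(0, 0)))), c)  →  cons(p(c), c)   [R6 at 1.1]

cons(p(c), c)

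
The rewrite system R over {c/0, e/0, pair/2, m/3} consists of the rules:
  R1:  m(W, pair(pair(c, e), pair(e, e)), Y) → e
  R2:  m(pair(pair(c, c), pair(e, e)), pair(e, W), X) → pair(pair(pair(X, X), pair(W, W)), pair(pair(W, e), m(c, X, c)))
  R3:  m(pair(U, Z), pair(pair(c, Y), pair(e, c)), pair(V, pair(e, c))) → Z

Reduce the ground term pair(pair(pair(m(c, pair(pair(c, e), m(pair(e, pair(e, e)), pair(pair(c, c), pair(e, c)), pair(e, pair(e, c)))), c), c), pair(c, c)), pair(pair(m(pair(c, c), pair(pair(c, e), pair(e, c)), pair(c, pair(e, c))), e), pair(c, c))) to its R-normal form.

1. pair(pair(pair(m(c, pair(pair(c, e), m(pair(e, pair(e, e)), pair(pair(c, c), pair(e, c)), pair(e, pair(e, c)))), c), c), pair(c, c)), pair(pair(m(pair(c, c), pair(pair(c, e), pair(e, c)), pair(c, pair(e, c))), e), pair(c, c)))  →  pair(pair(pair(m(c, pair(pair(c, e), pair(e, e)), c), c), pair(c, c)), pair(pair(m(pair(c, c), pair(pair(c, e), pair(e, c)), pair(c, pair(e, c))), e), pair(c, c)))   [R3 at 1.1.1.2.2]
2. pair(pair(pair(m(c, pair(pair(c, e), pair(e, e)), c), c), pair(c, c)), pair(pair(m(pair(c, c), pair(pair(c, e), pair(e, c)), pair(c, pair(e, c))), e), pair(c, c)))  →  pair(pair(pair(e, c), pair(c, c)), pair(pair(m(pair(c, c), pair(pair(c, e), pair(e, c)), pair(c, pair(e, c))), e), pair(c, c)))   [R1 at 1.1.1]
3. pair(pair(pair(e, c), pair(c, c)), pair(pair(m(pair(c, c), pair(pair(c, e), pair(e, c)), pair(c, pair(e, c))), e), pair(c, c)))  →  pair(pair(pair(e, c), pair(c, c)), pair(pair(c, e), pair(c, c)))   [R3 at 2.1.1]

pair(pair(pair(e, c), pair(c, c)), pair(pair(c, e), pair(c, c)))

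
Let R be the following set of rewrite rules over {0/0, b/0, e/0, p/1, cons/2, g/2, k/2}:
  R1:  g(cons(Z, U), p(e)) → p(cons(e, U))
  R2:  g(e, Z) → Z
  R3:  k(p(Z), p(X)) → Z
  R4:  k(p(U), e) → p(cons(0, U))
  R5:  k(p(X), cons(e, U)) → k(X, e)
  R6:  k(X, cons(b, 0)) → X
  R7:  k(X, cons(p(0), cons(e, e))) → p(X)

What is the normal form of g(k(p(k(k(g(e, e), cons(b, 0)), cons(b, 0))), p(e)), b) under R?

b

1. g(k(p(k(k(g(e, e), cons(b, 0)), cons(b, 0))), p(e)), b)  →  g(k(k(g(e, e), cons(b, 0)), cons(b, 0)), b)   [R3 at 1]
2. g(k(k(g(e, e), cons(b, 0)), cons(b, 0)), b)  →  g(k(g(e, e), cons(b, 0)), b)   [R6 at 1]
3. g(k(g(e, e), cons(b, 0)), b)  →  g(g(e, e), b)   [R6 at 1]
4. g(g(e, e), b)  →  g(e, b)   [R2 at 1]
5. g(e, b)  →  b   [R2 at ε]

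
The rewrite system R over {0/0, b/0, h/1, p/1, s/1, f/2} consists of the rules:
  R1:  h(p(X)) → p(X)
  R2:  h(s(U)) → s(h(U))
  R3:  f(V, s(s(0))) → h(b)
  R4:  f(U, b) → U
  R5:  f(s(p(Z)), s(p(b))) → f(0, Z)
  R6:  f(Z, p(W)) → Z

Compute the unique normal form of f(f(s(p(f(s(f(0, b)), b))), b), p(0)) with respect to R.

1. f(f(s(p(f(s(f(0, b)), b))), b), p(0))  →  f(s(p(f(s(f(0, b)), b))), b)   [R6 at ε]
2. f(s(p(f(s(f(0, b)), b))), b)  →  s(p(f(s(f(0, b)), b)))   [R4 at ε]
3. s(p(f(s(f(0, b)), b)))  →  s(p(s(f(0, b))))   [R4 at 1.1]
4. s(p(s(f(0, b))))  →  s(p(s(0)))   [R4 at 1.1.1]

s(p(s(0)))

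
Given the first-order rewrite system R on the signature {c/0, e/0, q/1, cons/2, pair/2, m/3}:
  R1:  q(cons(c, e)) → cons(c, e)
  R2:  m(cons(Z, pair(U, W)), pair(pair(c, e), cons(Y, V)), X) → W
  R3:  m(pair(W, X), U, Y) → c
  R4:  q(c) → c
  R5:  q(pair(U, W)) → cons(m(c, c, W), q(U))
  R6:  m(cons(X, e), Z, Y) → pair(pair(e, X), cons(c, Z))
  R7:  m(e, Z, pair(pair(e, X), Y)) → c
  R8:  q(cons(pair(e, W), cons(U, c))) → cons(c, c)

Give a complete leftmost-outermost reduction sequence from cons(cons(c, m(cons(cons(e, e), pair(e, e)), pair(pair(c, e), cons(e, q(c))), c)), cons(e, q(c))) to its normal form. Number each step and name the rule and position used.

cons(cons(c, e), cons(e, c))

1. cons(cons(c, m(cons(cons(e, e), pair(e, e)), pair(pair(c, e), cons(e, q(c))), c)), cons(e, q(c)))  →  cons(cons(c, e), cons(e, q(c)))   [R2 at 1.2]
2. cons(cons(c, e), cons(e, q(c)))  →  cons(cons(c, e), cons(e, c))   [R4 at 2.2]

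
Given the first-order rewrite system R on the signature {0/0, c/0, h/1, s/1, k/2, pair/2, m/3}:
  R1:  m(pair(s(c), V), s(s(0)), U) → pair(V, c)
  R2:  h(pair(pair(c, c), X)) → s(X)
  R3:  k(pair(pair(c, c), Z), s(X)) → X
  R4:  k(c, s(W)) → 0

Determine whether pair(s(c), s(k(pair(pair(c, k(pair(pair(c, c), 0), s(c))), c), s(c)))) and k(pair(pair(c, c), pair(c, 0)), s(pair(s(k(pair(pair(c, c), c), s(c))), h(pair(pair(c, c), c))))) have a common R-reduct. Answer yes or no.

Reduce t₁ = pair(s(c), s(k(pair(pair(c, k(pair(pair(c, c), 0), s(c))), c), s(c)))):
1. pair(s(c), s(k(pair(pair(c, k(pair(pair(c, c), 0), s(c))), c), s(c))))  →  pair(s(c), s(k(pair(pair(c, c), c), s(c))))   [R3 at 2.1.1.1.2]
2. pair(s(c), s(k(pair(pair(c, c), c), s(c))))  →  pair(s(c), s(c))   [R3 at 2.1]

Reduce t₂ = k(pair(pair(c, c), pair(c, 0)), s(pair(s(k(pair(pair(c, c), c), s(c))), h(pair(pair(c, c), c))))):
1. k(pair(pair(c, c), pair(c, 0)), s(pair(s(k(pair(pair(c, c), c), s(c))), h(pair(pair(c, c), c)))))  →  pair(s(k(pair(pair(c, c), c), s(c))), h(pair(pair(c, c), c)))   [R3 at ε]
2. pair(s(k(pair(pair(c, c), c), s(c))), h(pair(pair(c, c), c)))  →  pair(s(c), h(pair(pair(c, c), c)))   [R3 at 1.1]
3. pair(s(c), h(pair(pair(c, c), c)))  →  pair(s(c), s(c))   [R2 at 2]

yes — NF(t₁) = pair(s(c), s(c)), NF(t₂) = pair(s(c), s(c))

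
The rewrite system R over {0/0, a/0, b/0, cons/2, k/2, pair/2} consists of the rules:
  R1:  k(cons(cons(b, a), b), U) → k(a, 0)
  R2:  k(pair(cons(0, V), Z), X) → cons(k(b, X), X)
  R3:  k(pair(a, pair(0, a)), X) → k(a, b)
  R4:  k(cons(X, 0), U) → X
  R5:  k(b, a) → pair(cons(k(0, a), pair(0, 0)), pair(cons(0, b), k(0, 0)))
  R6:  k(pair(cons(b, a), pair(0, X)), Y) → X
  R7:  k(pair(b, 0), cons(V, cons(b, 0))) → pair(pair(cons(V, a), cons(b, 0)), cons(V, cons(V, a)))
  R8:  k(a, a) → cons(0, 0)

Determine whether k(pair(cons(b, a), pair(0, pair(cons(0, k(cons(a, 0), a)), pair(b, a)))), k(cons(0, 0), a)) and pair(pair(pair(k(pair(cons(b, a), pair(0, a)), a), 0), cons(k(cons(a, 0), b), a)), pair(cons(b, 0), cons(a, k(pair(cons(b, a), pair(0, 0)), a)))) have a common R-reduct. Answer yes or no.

no — NF(t₁) = pair(cons(0, a), pair(b, a)), NF(t₂) = pair(pair(pair(a, 0), cons(a, a)), pair(cons(b, 0), cons(a, 0)))

Reduce t₁ = k(pair(cons(b, a), pair(0, pair(cons(0, k(cons(a, 0), a)), pair(b, a)))), k(cons(0, 0), a)):
1. k(pair(cons(b, a), pair(0, pair(cons(0, k(cons(a, 0), a)), pair(b, a)))), k(cons(0, 0), a))  →  pair(cons(0, k(cons(a, 0), a)), pair(b, a))   [R6 at ε]
2. pair(cons(0, k(cons(a, 0), a)), pair(b, a))  →  pair(cons(0, a), pair(b, a))   [R4 at 1.2]

Reduce t₂ = pair(pair(pair(k(pair(cons(b, a), pair(0, a)), a), 0), cons(k(cons(a, 0), b), a)), pair(cons(b, 0), cons(a, k(pair(cons(b, a), pair(0, 0)), a)))):
1. pair(pair(pair(k(pair(cons(b, a), pair(0, a)), a), 0), cons(k(cons(a, 0), b), a)), pair(cons(b, 0), cons(a, k(pair(cons(b, a), pair(0, 0)), a))))  →  pair(pair(pair(a, 0), cons(k(cons(a, 0), b), a)), pair(cons(b, 0), cons(a, k(pair(cons(b, a), pair(0, 0)), a))))   [R6 at 1.1.1]
2. pair(pair(pair(a, 0), cons(k(cons(a, 0), b), a)), pair(cons(b, 0), cons(a, k(pair(cons(b, a), pair(0, 0)), a))))  →  pair(pair(pair(a, 0), cons(a, a)), pair(cons(b, 0), cons(a, k(pair(cons(b, a), pair(0, 0)), a))))   [R4 at 1.2.1]
3. pair(pair(pair(a, 0), cons(a, a)), pair(cons(b, 0), cons(a, k(pair(cons(b, a), pair(0, 0)), a))))  →  pair(pair(pair(a, 0), cons(a, a)), pair(cons(b, 0), cons(a, 0)))   [R6 at 2.2.2]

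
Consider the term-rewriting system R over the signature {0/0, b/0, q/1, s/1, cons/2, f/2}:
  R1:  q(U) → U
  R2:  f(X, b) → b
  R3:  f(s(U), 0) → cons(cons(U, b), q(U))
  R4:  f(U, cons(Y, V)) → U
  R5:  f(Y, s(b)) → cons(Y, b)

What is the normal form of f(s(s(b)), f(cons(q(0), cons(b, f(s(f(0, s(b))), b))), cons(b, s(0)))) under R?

s(s(b))

1. f(s(s(b)), f(cons(q(0), cons(b, f(s(f(0, s(b))), b))), cons(b, s(0))))  →  f(s(s(b)), cons(q(0), cons(b, f(s(f(0, s(b))), b))))   [R4 at 2]
2. f(s(s(b)), cons(q(0), cons(b, f(s(f(0, s(b))), b))))  →  s(s(b))   [R4 at ε]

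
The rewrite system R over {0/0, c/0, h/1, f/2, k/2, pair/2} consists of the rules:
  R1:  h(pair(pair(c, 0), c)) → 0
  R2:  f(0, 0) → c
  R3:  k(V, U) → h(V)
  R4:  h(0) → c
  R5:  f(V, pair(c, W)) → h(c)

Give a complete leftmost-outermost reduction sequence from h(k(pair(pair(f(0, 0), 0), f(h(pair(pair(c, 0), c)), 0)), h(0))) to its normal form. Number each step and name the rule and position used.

1. h(k(pair(pair(f(0, 0), 0), f(h(pair(pair(c, 0), c)), 0)), h(0)))  →  h(h(pair(pair(f(0, 0), 0), f(h(pair(pair(c, 0), c)), 0))))   [R3 at 1]
2. h(h(pair(pair(f(0, 0), 0), f(h(pair(pair(c, 0), c)), 0))))  →  h(h(pair(pair(c, 0), f(h(pair(pair(c, 0), c)), 0))))   [R2 at 1.1.1.1]
3. h(h(pair(pair(c, 0), f(h(pair(pair(c, 0), c)), 0))))  →  h(h(pair(pair(c, 0), f(0, 0))))   [R1 at 1.1.2.1]
4. h(h(pair(pair(c, 0), f(0, 0))))  →  h(h(pair(pair(c, 0), c)))   [R2 at 1.1.2]
5. h(h(pair(pair(c, 0), c)))  →  h(0)   [R1 at 1]
6. h(0)  →  c   [R4 at ε]

c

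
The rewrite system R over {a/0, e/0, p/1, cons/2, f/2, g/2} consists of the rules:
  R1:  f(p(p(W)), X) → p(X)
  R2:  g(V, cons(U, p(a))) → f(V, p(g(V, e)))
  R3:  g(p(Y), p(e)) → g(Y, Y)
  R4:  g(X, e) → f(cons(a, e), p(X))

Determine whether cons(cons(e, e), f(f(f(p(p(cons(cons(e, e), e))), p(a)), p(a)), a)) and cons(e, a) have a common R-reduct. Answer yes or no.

no — NF(t₁) = cons(cons(e, e), p(a)), NF(t₂) = cons(e, a)

Reduce t₁ = cons(cons(e, e), f(f(f(p(p(cons(cons(e, e), e))), p(a)), p(a)), a)):
1. cons(cons(e, e), f(f(f(p(p(cons(cons(e, e), e))), p(a)), p(a)), a))  →  cons(cons(e, e), f(f(p(p(a)), p(a)), a))   [R1 at 2.1.1]
2. cons(cons(e, e), f(f(p(p(a)), p(a)), a))  →  cons(cons(e, e), f(p(p(a)), a))   [R1 at 2.1]
3. cons(cons(e, e), f(p(p(a)), a))  →  cons(cons(e, e), p(a))   [R1 at 2]

Reduce t₂ = cons(e, a):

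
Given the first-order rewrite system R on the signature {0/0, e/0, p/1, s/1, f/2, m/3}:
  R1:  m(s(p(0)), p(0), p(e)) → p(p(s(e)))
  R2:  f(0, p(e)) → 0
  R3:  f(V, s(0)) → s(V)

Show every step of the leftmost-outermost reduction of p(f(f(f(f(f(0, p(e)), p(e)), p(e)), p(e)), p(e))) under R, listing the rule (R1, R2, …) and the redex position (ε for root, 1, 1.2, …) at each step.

p(0)

1. p(f(f(f(f(f(0, p(e)), p(e)), p(e)), p(e)), p(e)))  →  p(f(f(f(f(0, p(e)), p(e)), p(e)), p(e)))   [R2 at 1.1.1.1.1]
2. p(f(f(f(f(0, p(e)), p(e)), p(e)), p(e)))  →  p(f(f(f(0, p(e)), p(e)), p(e)))   [R2 at 1.1.1.1]
3. p(f(f(f(0, p(e)), p(e)), p(e)))  →  p(f(f(0, p(e)), p(e)))   [R2 at 1.1.1]
4. p(f(f(0, p(e)), p(e)))  →  p(f(0, p(e)))   [R2 at 1.1]
5. p(f(0, p(e)))  →  p(0)   [R2 at 1]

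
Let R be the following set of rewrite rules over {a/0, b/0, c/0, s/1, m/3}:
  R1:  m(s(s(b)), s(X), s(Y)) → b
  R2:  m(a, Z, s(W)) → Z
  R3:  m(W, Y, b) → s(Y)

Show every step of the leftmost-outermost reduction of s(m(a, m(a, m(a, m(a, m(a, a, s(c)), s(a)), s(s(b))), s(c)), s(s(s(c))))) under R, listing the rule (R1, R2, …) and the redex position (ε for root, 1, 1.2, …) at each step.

s(a)

1. s(m(a, m(a, m(a, m(a, m(a, a, s(c)), s(a)), s(s(b))), s(c)), s(s(s(c)))))  →  s(m(a, m(a, m(a, m(a, a, s(c)), s(a)), s(s(b))), s(c)))   [R2 at 1]
2. s(m(a, m(a, m(a, m(a, a, s(c)), s(a)), s(s(b))), s(c)))  →  s(m(a, m(a, m(a, a, s(c)), s(a)), s(s(b))))   [R2 at 1]
3. s(m(a, m(a, m(a, a, s(c)), s(a)), s(s(b))))  →  s(m(a, m(a, a, s(c)), s(a)))   [R2 at 1]
4. s(m(a, m(a, a, s(c)), s(a)))  →  s(m(a, a, s(c)))   [R2 at 1]
5. s(m(a, a, s(c)))  →  s(a)   [R2 at 1]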